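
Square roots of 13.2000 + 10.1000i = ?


|z| = sqrt(174.24+102.01) = 16.6208
sqrt((|z|+a)/2) = sqrt((16.6208+13.2)/2) = sqrt(14.9104) = 3.8614
sqrt((|z|-a)/2) = sqrt((16.6208-13.2)/2) = sqrt(1.7104) = 1.3078

±(3.8614 + 1.3078i) i.e. 3.8614 + 1.3078i and -3.8614 - 1.3078i


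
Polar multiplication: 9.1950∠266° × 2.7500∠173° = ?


r = 9.1950 * 2.7500 = 25.2863
theta = 266° + 173° = 439° = 79° (mod 360)

25.2863 cis(79°)


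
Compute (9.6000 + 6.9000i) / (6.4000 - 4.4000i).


Conjugate of z2 = 6.4000 + 4.4000i
Numerator: (9.6000 + 6.9000i)(6.4000 + 4.4000i) = 31.0800 + 86.4000i
Denominator: 6.4^2 + (-4.4)^2 = 60.32
Result = (31.0800 + 86.4000i)/60.32

0.5153 + 1.4324i


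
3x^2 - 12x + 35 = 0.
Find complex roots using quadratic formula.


disc = (-12)^2 - 4*3*35 = 144 - 420 = -276
sqrt(|disc|) = sqrt(276) = 16.6132
Real part = 12/(2*3) = 2.0000
Imag part = 16.6132/(2*3) = 2.7689

2.0000 ± 2.7689i


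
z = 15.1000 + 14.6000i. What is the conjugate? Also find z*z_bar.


z_bar = 15.1000 - 14.6000i
z*z_bar = 15.1^2 + 14.6^2 = 228.01 + 213.16 = 441.17

z_bar = 15.1000 - 14.6000i, z*z_bar = 441.17


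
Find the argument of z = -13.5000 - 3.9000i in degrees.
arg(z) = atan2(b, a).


Re = -13.5, Im = -3.9
arg = atan2(-3.9, -13.5) = -163.8866 degrees

arg(z) = -163.8866 degrees


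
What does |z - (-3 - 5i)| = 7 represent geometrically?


|z - z0| = r is a circle with center z0 and radius r.
Center = (-3, -5), radius = 7

Circle with center (-3, -5) and radius 7


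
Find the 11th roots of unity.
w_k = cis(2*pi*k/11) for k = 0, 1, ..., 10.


The 11th roots of unity are cis(360k/11°) for k=0..10
Angle step = 360/11 = 32.7273°
Primitive root: cis(32.7273°)
Primitive root = 0.8413 + 0.5406i

11 roots at angles: 0°, 32.7273°, 65.4545°, 98.1818°, 130.9091°, 163.6364°, 196.3636°, 229.0909°, 261.8182°, 294.5455°, 327.2727°


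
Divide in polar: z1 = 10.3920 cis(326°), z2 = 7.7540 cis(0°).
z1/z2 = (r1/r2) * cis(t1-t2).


r = 10.3920 / 7.7540 = 1.3402
theta = 326° - 0° = 326° = 326° (mod 360)

1.3402 cis(326°)


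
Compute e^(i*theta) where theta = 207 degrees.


cos(207°) = -0.8910
sin(207°) = -0.4540

e^(i*207°) = -0.8910 - 0.4540i


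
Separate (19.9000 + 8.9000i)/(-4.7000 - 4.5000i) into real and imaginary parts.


Multiply by conjugate: (19.9000 + 8.9000i)(-4.7000 + 4.5000i) / ((-4.7)^2 + (-4.5)^2)
Numerator real = 19.9*(-4.7) + 8.9*(-4.5) = -133.58
Numerator imag = 8.9*(-4.7) - 19.9*(-4.5) = 47.72
Denominator = 42.34
Re(z) = -133.58/42.34 = -3.1549
Im(z) = 47.72/42.34 = 1.1271

Re(z) = -3.1549, Im(z) = 1.1271


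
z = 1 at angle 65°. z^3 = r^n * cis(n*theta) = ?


r^3 = 1^3 = 1
n*theta = 3*65° = 195° = 195° (mod 360)
a = 1*cos(195°) = -0.9659
b = 1*sin(195°) = -0.2588

1 cis(195°) = -0.9659 - 0.2588i


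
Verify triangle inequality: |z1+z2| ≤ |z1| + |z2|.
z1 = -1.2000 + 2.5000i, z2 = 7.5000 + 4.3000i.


|z1| = sqrt((-1.2)^2 + 2.5^2) = sqrt(7.69) = 2.7731
|z2| = sqrt(7.5^2 + 4.3^2) = sqrt(74.74) = 8.6452
z1+z2 = 6.3000 + 6.8000i
|z1+z2| = sqrt(85.93) = 9.2698
|z1|+|z2| = 2.7731 + 8.6452 = 11.4183

|z1+z2| = 9.2698 ≤ |z1|+|z2| = 11.4183 (verified)


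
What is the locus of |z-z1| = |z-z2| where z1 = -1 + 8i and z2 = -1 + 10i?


Equal distances means the locus is the perpendicular bisector of z1 and z2.
Midpoint = ((-1+(-1))/2, (8+10)/2) = (-1.0000, 9.0000)

Perpendicular bisector through (-1.0000, 9.0000)


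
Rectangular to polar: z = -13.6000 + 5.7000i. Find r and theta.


r = sqrt(184.96+32.49) = sqrt(217.45) = 14.7462
theta = atan2(5.7, -13.6) = 157.2606 degrees

r = 14.7462, theta = 157.2606 degrees


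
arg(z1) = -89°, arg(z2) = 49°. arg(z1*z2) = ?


arg(z1*z2) = -89° + 49° = -40°
Normalized to (-180°, 180°]: -40°

-40°


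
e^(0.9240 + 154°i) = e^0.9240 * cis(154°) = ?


e^0.9240 = 2.51935
cos(154°) = -0.8988
sin(154°) = 0.43837
Real = 2.51935*(-0.8988) = -2.2644
Imag = 2.51935*0.43837 = 1.1044

-2.2644 + 1.1044i


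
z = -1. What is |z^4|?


|z| = sqrt(1+0) = sqrt(1) = 1
|z^4| = |z|^4 = 1^4 = 1

|z^4| = 1


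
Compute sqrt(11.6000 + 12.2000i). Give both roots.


|z| = sqrt(134.56+148.84) = 16.8345
sqrt((|z|+a)/2) = sqrt((16.8345+11.6)/2) = sqrt(14.2172) = 3.7706
sqrt((|z|-a)/2) = sqrt((16.8345-11.6)/2) = sqrt(2.6172) = 1.6178

±(3.7706 + 1.6178i) i.e. 3.7706 + 1.6178i and -3.7706 - 1.6178i


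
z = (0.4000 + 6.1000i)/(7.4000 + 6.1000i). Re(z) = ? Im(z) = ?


Multiply by conjugate: (0.4000 + 6.1000i)(7.4000 - 6.1000i) / (7.4^2 + 6.1^2)
Numerator real = 0.4*7.4 + 6.1*6.1 = 40.17
Numerator imag = 6.1*7.4 - 0.4*6.1 = 42.7
Denominator = 91.97
Re(z) = 40.17/91.97 = 0.4368
Im(z) = 42.7/91.97 = 0.4643

Re(z) = 0.4368, Im(z) = 0.4643


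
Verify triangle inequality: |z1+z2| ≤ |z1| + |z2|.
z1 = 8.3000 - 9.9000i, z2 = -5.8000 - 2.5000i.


|z1| = sqrt(8.3^2 + (-9.9)^2) = sqrt(166.9) = 12.9190
|z2| = sqrt((-5.8)^2 + (-2.5)^2) = sqrt(39.89) = 6.3159
z1+z2 = 2.5000 - 12.4000i
|z1+z2| = sqrt(160.01) = 12.6495
|z1|+|z2| = 12.9190 + 6.3159 = 19.2349

|z1+z2| = 12.6495 ≤ |z1|+|z2| = 19.2349 (verified)


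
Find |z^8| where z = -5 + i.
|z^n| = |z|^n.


|z| = sqrt(25+1) = sqrt(26) = 5.0990
|z^8| = |z|^8 = (sqrt(26))^8 = 26^4 = 456976

|z^8| = 456976


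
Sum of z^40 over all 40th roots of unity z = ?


The roots are w_k = w^k with w = e^(2*pi*i/40), and (w^k)^40 = (w^40)^k.
So S = 1 + u + u^2 + ... + u^(39) with u = w^40.
40 = 1*40 + 0, so 40 is a multiple of 40 and u = (w^40)^1 = 1.
Every one of the 40 terms equals 1: S = 40

S = 40


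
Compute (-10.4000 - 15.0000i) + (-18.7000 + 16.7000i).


Real: -10.4 - 18.7 = -29.1
Imag: -15 + 16.7 = 1.7

-29.1000 + 1.7000i


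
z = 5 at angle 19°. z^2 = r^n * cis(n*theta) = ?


r^2 = 5^2 = 25
n*theta = 2*19° = 38° = 38° (mod 360)
a = 25*cos(38°) = 19.7003
b = 25*sin(38°) = 15.3915

25 cis(38°) = 19.7003 + 15.3915i


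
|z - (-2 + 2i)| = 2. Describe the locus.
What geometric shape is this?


|z - z0| = r is a circle with center z0 and radius r.
Center = (-2, 2), radius = 2

Circle with center (-2, 2) and radius 2


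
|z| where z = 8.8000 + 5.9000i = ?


|z| = sqrt(8.8^2 + 5.9^2) = sqrt(77.44 + 34.81) = sqrt(112.25) = 10.5948

|z| = 10.5948


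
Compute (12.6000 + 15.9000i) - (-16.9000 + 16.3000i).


Real: 12.6 + 16.9 = 29.5
Imag: 15.9 - 16.3 = -0.4

29.5000 - 0.4000i


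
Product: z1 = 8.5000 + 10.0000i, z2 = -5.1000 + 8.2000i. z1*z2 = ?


Real = 8.5*(-5.1) - 10*8.2 = -43.35 - 82 = -125.35
Imag = 8.5*8.2 - (5.1)*10 = 69.7 - (51) = 18.7

-125.3500 + 18.7000i


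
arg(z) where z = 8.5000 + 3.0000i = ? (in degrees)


Re = 8.5, Im = 3
arg = atan2(3, 8.5) = 19.4400 degrees

arg(z) = 19.4400 degrees


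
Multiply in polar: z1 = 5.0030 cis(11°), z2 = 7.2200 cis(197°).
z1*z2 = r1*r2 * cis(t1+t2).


r = 5.0030 * 7.2200 = 36.1217
theta = 11° + 197° = 208° = 208° (mod 360)

36.1217 cis(208°)


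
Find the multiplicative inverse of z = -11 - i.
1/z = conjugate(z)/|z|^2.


|z|^2 = 121+1 = 122
1/z = (-11 + 1i)/122

1/z = -0.0902 + 0.0082i


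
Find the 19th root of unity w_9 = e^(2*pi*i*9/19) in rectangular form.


Angle = 360*9/19 = 170.5263°
a = cos(170.5263°) = -0.9864
b = sin(170.5263°) = 0.1646

-0.9864 + 0.1646i


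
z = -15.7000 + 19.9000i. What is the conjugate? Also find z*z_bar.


z_bar = -15.7000 - 19.9000i
z*z_bar = (-15.7)^2 + 19.9^2 = 246.49 + 396.01 = 642.5

z_bar = -15.7000 - 19.9000i, z*z_bar = 642.5


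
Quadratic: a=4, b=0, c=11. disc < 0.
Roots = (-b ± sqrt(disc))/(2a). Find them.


disc = 0^2 - 4*4*11 = 0 - 176 = -176
sqrt(|disc|) = sqrt(176) = 13.2665
Real part = 0/(2*4) = 0
Imag part = 13.2665/(2*4) = 1.6583

0 ± 1.6583i


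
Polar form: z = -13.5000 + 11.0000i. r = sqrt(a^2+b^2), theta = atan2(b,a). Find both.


r = sqrt(182.25+121) = sqrt(303.25) = 17.4141
theta = atan2(11, -13.5) = 140.8263 degrees

r = 17.4141, theta = 140.8263 degrees


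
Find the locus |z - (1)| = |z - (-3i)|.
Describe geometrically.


Equal distances means the locus is the perpendicular bisector of z1 and z2.
Midpoint = ((1+0)/2, (0+(-3))/2) = (0.5000, -1.5000)

Perpendicular bisector through (0.5000, -1.5000)


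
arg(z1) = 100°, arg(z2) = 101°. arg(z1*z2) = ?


arg(z1*z2) = 100° + 101° = 201°
Normalized to (-180°, 180°]: -159°

-159°


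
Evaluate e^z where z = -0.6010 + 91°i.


e^-0.6010 = 0.5483
cos(91°) = -0.0175
sin(91°) = 0.9998
Real = 0.5483*(-0.0175) = -0.0096
Imag = 0.5483*0.9998 = 0.5482

-0.0096 + 0.5482i


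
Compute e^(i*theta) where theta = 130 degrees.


cos(130°) = -0.6428
sin(130°) = 0.7660

e^(i*130°) = -0.6428 + 0.7660i


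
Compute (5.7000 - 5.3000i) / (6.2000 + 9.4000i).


Conjugate of z2 = 6.2000 - 9.4000i
Numerator: (5.7000 - 5.3000i)(6.2000 - 9.4000i) = -14.4800 - 86.4400i
Denominator: 6.2^2 + 9.4^2 = 126.8
Result = (-14.4800 - 86.4400i)/126.8

-0.1142 - 0.6817i


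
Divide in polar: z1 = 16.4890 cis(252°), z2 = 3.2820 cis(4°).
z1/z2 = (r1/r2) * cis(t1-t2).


r = 16.4890 / 3.2820 = 5.0241
theta = 252° - 4° = 248° = 248° (mod 360)

5.0241 cis(248°)


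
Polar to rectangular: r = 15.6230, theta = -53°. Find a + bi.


a = 15.6230*cos(-53°) = 15.6230*0.60182 = 9.4022
b = 15.6230*sin(-53°) = 15.6230*(-0.798636) = -12.4771

9.4022 - 12.4771i


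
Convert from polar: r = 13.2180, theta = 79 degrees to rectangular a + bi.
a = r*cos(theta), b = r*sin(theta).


a = 13.2180*cos(79°) = 13.2180*0.19081 = 2.5221
b = 13.2180*sin(79°) = 13.2180*0.981627 = 12.9751

2.5221 + 12.9751i


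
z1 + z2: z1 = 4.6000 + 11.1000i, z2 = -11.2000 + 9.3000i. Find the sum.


Real: 4.6 - 11.2 = -6.6
Imag: 11.1 + 9.3 = 20.4

-6.6000 + 20.4000i


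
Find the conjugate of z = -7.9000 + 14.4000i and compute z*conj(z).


z_bar = -7.9000 - 14.4000i
z*z_bar = (-7.9)^2 + 14.4^2 = 62.41 + 207.36 = 269.77

z_bar = -7.9000 - 14.4000i, z*z_bar = 269.77


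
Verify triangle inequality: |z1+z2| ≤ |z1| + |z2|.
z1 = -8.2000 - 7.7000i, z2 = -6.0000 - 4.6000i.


|z1| = sqrt((-8.2)^2 + (-7.7)^2) = sqrt(126.53) = 11.2486
|z2| = sqrt((-6)^2 + (-4.6)^2) = sqrt(57.16) = 7.5604
z1+z2 = -14.2000 - 12.3000i
|z1+z2| = sqrt(352.93) = 18.7864
|z1|+|z2| = 11.2486 + 7.5604 = 18.8090

|z1+z2| = 18.7864 ≤ |z1|+|z2| = 18.8090 (verified)


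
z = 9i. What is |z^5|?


|z| = sqrt(0+81) = sqrt(81) = 9
|z^5| = |z|^5 = 9^5 = 59049

|z^5| = 59049


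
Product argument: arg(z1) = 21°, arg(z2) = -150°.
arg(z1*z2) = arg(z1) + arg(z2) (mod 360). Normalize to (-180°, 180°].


arg(z1*z2) = 21° - 150° = -129°
Normalized to (-180°, 180°]: -129°

-129°


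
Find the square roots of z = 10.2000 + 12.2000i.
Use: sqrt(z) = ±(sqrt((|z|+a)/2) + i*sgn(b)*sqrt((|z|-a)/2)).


|z| = sqrt(104.04+148.84) = 15.9022
sqrt((|z|+a)/2) = sqrt((15.9022+10.2)/2) = sqrt(13.0511) = 3.6126
sqrt((|z|-a)/2) = sqrt((15.9022-10.2)/2) = sqrt(2.8511) = 1.6885

±(3.6126 + 1.6885i) i.e. 3.6126 + 1.6885i and -3.6126 - 1.6885i


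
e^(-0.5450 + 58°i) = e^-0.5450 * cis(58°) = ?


e^-0.5450 = 0.57984
cos(58°) = 0.5299
sin(58°) = 0.848
Real = 0.57984*0.5299 = 0.3073
Imag = 0.57984*0.848 = 0.4917

0.3073 + 0.4917i


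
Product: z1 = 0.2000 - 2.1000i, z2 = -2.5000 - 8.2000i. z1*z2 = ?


Real = 0.2*(-2.5) - (-2.1)*(-8.2) = -0.5 - 17.22 = -17.72
Imag = 0.2*(-8.2) - (2.5)*(-2.1) = -1.64 + 5.25 = 3.61

-17.7200 + 3.6100i


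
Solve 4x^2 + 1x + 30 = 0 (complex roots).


disc = 1^2 - 4*4*30 = 1 - 480 = -479
sqrt(|disc|) = sqrt(479) = 21.8861
Real part = -1/(2*4) = -0.1250
Imag part = 21.8861/(2*4) = 2.7358

-0.1250 ± 2.7358i


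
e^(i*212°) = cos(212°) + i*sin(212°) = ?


cos(212°) = -0.8480
sin(212°) = -0.5299

e^(i*212°) = -0.8480 - 0.5299i


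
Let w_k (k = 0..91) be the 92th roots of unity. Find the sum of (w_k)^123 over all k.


The roots are w_k = w^k with w = e^(2*pi*i/92), and (w^k)^123 = (w^123)^k.
So S = 1 + u + u^2 + ... + u^(91) with u = w^123.
123 = 1*92 + 31, so 123 is not a multiple of 92: u = (w^92)^1 * w^31 = w^31 ≠ 1 (w is a primitive 92th root), while u^92 = (w^92)^123 = 1.
Geometric series: S = (1 - u^92)/(1 - u) = (1 - 1)/(1 - u) = 0

S = 0


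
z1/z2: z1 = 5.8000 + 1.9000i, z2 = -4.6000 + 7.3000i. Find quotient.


Conjugate of z2 = -4.6000 - 7.3000i
Numerator: (5.8000 + 1.9000i)(-4.6000 - 7.3000i) = -12.8100 - 51.0800i
Denominator: (-4.6)^2 + 7.3^2 = 74.45
Result = (-12.8100 - 51.0800i)/74.45

-0.1721 - 0.6861i


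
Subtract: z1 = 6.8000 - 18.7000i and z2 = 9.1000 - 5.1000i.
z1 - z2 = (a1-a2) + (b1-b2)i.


Real: 6.8 - 9.1 = -2.3
Imag: -18.7 + 5.1 = -13.6

-2.3000 - 13.6000i


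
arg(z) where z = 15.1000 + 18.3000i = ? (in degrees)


Re = 15.1, Im = 18.3
arg = atan2(18.3, 15.1) = 50.4727 degrees

arg(z) = 50.4727 degrees


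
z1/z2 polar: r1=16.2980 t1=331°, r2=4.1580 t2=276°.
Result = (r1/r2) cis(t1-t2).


r = 16.2980 / 4.1580 = 3.9197
theta = 331° - 276° = 55° = 55° (mod 360)

3.9197 cis(55°)


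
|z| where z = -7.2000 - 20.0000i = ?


|z| = sqrt((-7.2)^2 + (-20)^2) = sqrt(51.84 + 400) = sqrt(451.84) = 21.2565

|z| = 21.2565


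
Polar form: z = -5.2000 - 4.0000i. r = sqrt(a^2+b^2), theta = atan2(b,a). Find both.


r = sqrt(27.04+16) = sqrt(43.04) = 6.5605
theta = atan2(-4, -5.2) = -142.4314 degrees

r = 6.5605, theta = -142.4314 degrees


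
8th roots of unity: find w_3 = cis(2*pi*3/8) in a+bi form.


Angle = 360*3/8 = 135°
a = cos(135°) = -0.7071
b = sin(135°) = 0.7071

-0.7071 + 0.7071i


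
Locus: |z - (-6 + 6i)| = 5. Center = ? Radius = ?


|z - z0| = r is a circle with center z0 and radius r.
Center = (-6, 6), radius = 5

Circle with center (-6, 6) and radius 5


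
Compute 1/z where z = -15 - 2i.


|z|^2 = 225+4 = 229
1/z = (-15 + 2i)/229

1/z = -0.0655 + 0.0087i


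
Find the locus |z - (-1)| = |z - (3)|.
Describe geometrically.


Equal distances means the locus is the perpendicular bisector of z1 and z2.
Midpoint = ((-1+3)/2, (0+0)/2) = (1.0000, 0)

Perpendicular bisector through (1.0000, 0)


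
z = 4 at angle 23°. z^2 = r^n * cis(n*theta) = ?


r^2 = 4^2 = 16
n*theta = 2*23° = 46° = 46° (mod 360)
a = 16*cos(46°) = 11.1145
b = 16*sin(46°) = 11.5094

16 cis(46°) = 11.1145 + 11.5094i


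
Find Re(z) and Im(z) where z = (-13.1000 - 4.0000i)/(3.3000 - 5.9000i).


Multiply by conjugate: (-13.1000 - 4.0000i)(3.3000 + 5.9000i) / (3.3^2 + (-5.9)^2)
Numerator real = -13.1*3.3 - (4)*(-5.9) = -19.63
Numerator imag = -4*3.3 - (-13.1)*(-5.9) = -90.49
Denominator = 45.7
Re(z) = -19.63/45.7 = -0.4295
Im(z) = -90.49/45.7 = -1.9801

Re(z) = -0.4295, Im(z) = -1.9801


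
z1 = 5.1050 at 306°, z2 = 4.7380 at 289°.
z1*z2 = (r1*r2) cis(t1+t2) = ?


r = 5.1050 * 4.7380 = 24.1875
theta = 306° + 289° = 595° = 235° (mod 360)

24.1875 cis(235°)


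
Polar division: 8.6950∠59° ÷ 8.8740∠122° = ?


r = 8.6950 / 8.8740 = 0.9798
theta = 59° - 122° = -63° = 297° (mod 360)

0.9798 cis(297°)


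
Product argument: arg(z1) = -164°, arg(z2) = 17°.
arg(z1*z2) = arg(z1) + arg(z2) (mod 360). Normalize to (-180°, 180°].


arg(z1*z2) = -164° + 17° = -147°
Normalized to (-180°, 180°]: -147°

-147°


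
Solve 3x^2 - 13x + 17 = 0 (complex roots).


disc = (-13)^2 - 4*3*17 = 169 - 204 = -35
sqrt(|disc|) = sqrt(35) = 5.9161
Real part = 13/(2*3) = 2.1667
Imag part = 5.9161/(2*3) = 0.9860

2.1667 ± 0.9860i


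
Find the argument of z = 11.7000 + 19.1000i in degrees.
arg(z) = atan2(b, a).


Re = 11.7, Im = 19.1
arg = atan2(19.1, 11.7) = 58.5098 degrees

arg(z) = 58.5098 degrees


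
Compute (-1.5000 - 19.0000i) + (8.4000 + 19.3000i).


Real: -1.5 + 8.4 = 6.9
Imag: -19 + 19.3 = 0.3

6.9000 + 0.3000i


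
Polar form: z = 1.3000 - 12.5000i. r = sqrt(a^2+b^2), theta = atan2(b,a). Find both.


r = sqrt(1.69+156.25) = sqrt(157.94) = 12.5674
theta = atan2(-12.5, 1.3) = -84.0626 degrees

r = 12.5674, theta = -84.0626 degrees


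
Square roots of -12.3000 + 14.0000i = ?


|z| = sqrt(151.29+196) = 18.6357
sqrt((|z|+a)/2) = sqrt((18.6357+(-12.3))/2) = sqrt(3.1679) = 1.7798
sqrt((|z|-a)/2) = sqrt((18.6357-(-12.3))/2) = sqrt(15.4679) = 3.9329

±(1.7798 + 3.9329i) i.e. 1.7798 + 3.9329i and -1.7798 - 3.9329i


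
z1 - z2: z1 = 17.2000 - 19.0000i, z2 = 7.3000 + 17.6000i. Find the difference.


Real: 17.2 - 7.3 = 9.9
Imag: -19 - 17.6 = -36.6

9.9000 - 36.6000i


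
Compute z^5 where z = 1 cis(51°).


r^5 = 1^5 = 1
n*theta = 5*51° = 255° = 255° (mod 360)
a = 1*cos(255°) = -0.2588
b = 1*sin(255°) = -0.9659

1 cis(255°) = -0.2588 - 0.9659i


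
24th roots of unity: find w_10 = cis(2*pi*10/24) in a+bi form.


Angle = 360*10/24 = 150°
a = cos(150°) = -0.8660
b = sin(150°) = 0.5000

-0.8660 + 0.5000i


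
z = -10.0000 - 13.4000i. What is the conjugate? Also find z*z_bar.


z_bar = -10.0000 + 13.4000i
z*z_bar = (-10)^2 + (-13.4)^2 = 100 + 179.56 = 279.56

z_bar = -10.0000 + 13.4000i, z*z_bar = 279.56


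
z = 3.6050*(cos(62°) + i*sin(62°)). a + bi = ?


a = 3.6050*cos(62°) = 3.6050*0.46947 = 1.6924
b = 3.6050*sin(62°) = 3.6050*0.88295 = 3.1830

1.6924 + 3.1830i


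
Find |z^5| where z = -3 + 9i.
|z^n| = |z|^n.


|z| = sqrt(9+81) = sqrt(90) = 9.4868
|z^5| = |z|^5 = (sqrt(90))^5 = 90^2 * sqrt(90) = 8100*sqrt(90)

|z^5| = 8100*sqrt(90) ≈ 76843.3471


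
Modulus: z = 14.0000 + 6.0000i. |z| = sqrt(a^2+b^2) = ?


|z| = sqrt(14^2 + 6^2) = sqrt(196 + 36) = sqrt(232) = 15.2315

|z| = 15.2315


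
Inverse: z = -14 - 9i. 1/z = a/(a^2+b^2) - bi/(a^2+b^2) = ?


|z|^2 = 196+81 = 277
1/z = (-14 + 9i)/277

1/z = -0.0505 + 0.0325i


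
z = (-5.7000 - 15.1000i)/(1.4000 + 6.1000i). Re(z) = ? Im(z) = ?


Multiply by conjugate: (-5.7000 - 15.1000i)(1.4000 - 6.1000i) / (1.4^2 + 6.1^2)
Numerator real = -5.7*1.4 - (15.1)*6.1 = -100.09
Numerator imag = -15.1*1.4 - (-5.7)*6.1 = 13.63
Denominator = 39.17
Re(z) = -100.09/39.17 = -2.5553
Im(z) = 13.63/39.17 = 0.3480

Re(z) = -2.5553, Im(z) = 0.3480


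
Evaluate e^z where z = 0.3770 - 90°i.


e^0.3770 = 1.4579
cos(-90°) = 0
sin(-90°) = -1
Real = 1.4579*0 = 0
Imag = 1.4579*(-1) = -1.4579

0 - 1.4579i


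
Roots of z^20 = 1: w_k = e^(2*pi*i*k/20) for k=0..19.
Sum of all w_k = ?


The sum of all 20th roots of unity is 0.
Geometric series: (1 - w^20)/(1 - w) = (1-1)/(1-w) = 0 since w^20 = 1, w ≠ 1.
Alternatively: coefficient of z^19 in z^20 - 1 is 0.

0


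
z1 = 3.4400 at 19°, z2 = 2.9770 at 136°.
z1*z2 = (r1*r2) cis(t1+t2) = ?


r = 3.4400 * 2.9770 = 10.2409
theta = 19° + 136° = 155° = 155° (mod 360)

10.2409 cis(155°)


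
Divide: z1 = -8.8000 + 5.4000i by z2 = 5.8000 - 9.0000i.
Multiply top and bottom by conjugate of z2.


Conjugate of z2 = 5.8000 + 9.0000i
Numerator: (-8.8000 + 5.4000i)(5.8000 + 9.0000i) = -99.6400 - 47.8800i
Denominator: 5.8^2 + (-9)^2 = 114.64
Result = (-99.6400 - 47.8800i)/114.64

-0.8692 - 0.4177i


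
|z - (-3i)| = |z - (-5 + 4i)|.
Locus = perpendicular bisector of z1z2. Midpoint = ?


Equal distances means the locus is the perpendicular bisector of z1 and z2.
Midpoint = ((0+(-5))/2, (-3+4)/2) = (-2.5000, 0.5000)

Perpendicular bisector through (-2.5000, 0.5000)


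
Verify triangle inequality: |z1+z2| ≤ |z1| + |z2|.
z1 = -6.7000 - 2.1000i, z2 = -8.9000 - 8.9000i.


|z1| = sqrt((-6.7)^2 + (-2.1)^2) = sqrt(49.3) = 7.0214
|z2| = sqrt((-8.9)^2 + (-8.9)^2) = sqrt(158.42) = 12.5865
z1+z2 = -15.6000 - 11.0000i
|z1+z2| = sqrt(364.36) = 19.0882
|z1|+|z2| = 7.0214 + 12.5865 = 19.6079

|z1+z2| = 19.0882 ≤ |z1|+|z2| = 19.6079 (verified)


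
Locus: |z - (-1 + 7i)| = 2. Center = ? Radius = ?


|z - z0| = r is a circle with center z0 and radius r.
Center = (-1, 7), radius = 2

Circle with center (-1, 7) and radius 2


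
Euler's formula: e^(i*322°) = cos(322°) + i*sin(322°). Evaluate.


cos(322°) = 0.7880
sin(322°) = -0.6157

e^(i*322°) = 0.7880 - 0.6157i


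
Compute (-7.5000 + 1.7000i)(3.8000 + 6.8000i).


Real = -7.5*3.8 - 1.7*6.8 = -28.5 - 11.56 = -40.06
Imag = -7.5*6.8 + 3.8*1.7 = -51 + 6.46 = -44.54

-40.0600 - 44.5400i


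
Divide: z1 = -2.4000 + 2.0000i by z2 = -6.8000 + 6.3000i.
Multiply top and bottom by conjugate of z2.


Conjugate of z2 = -6.8000 - 6.3000i
Numerator: (-2.4000 + 2.0000i)(-6.8000 - 6.3000i) = 28.9200 + 1.5200i
Denominator: (-6.8)^2 + 6.3^2 = 85.93
Result = (28.9200 + 1.5200i)/85.93

0.3366 + 0.0177i


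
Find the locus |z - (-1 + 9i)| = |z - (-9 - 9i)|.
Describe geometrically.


Equal distances means the locus is the perpendicular bisector of z1 and z2.
Midpoint = ((-1+(-9))/2, (9+(-9))/2) = (-5.0000, 0)

Perpendicular bisector through (-5.0000, 0)


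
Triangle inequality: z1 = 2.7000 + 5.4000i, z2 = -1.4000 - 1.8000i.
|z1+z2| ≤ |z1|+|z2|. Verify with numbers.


|z1| = sqrt(2.7^2 + 5.4^2) = sqrt(36.45) = 6.0374
|z2| = sqrt((-1.4)^2 + (-1.8)^2) = sqrt(5.2) = 2.2804
z1+z2 = 1.3000 + 3.6000i
|z1+z2| = sqrt(14.65) = 3.8275
|z1|+|z2| = 6.0374 + 2.2804 = 8.3178

|z1+z2| = 3.8275 ≤ |z1|+|z2| = 8.3178 (verified)


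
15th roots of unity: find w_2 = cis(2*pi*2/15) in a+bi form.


Angle = 360*2/15 = 48°
a = cos(48°) = 0.6691
b = sin(48°) = 0.7431

0.6691 + 0.7431i


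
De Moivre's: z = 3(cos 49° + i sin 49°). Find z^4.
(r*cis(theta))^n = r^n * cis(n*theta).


r^4 = 3^4 = 81
n*theta = 4*49° = 196° = 196° (mod 360)
a = 81*cos(196°) = -77.8622
b = 81*sin(196°) = -22.3266

81 cis(196°) = -77.8622 - 22.3266i


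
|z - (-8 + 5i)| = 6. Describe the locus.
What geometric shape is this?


|z - z0| = r is a circle with center z0 and radius r.
Center = (-8, 5), radius = 6

Circle with center (-8, 5) and radius 6


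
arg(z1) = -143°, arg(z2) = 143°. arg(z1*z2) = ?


arg(z1*z2) = -143° + 143° = 0°
Normalized to (-180°, 180°]: 0°

0°


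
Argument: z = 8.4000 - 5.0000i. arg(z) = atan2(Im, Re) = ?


Re = 8.4, Im = -5
arg = atan2(-5, 8.4) = -30.7627 degrees

arg(z) = -30.7627 degrees


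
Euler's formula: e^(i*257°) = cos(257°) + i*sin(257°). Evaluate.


cos(257°) = -0.2250
sin(257°) = -0.9744

e^(i*257°) = -0.2250 - 0.9744i


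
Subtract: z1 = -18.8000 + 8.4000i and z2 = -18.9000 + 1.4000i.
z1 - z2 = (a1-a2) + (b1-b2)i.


Real: -18.8 + 18.9 = 0.1
Imag: 8.4 - 1.4 = 7

0.1000 + 7.0000i


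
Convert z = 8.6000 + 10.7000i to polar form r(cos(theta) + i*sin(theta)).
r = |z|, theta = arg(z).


r = sqrt(73.96+114.49) = sqrt(188.45) = 13.7277
theta = atan2(10.7, 8.6) = 51.2098 degrees

r = 13.7277, theta = 51.2098 degrees


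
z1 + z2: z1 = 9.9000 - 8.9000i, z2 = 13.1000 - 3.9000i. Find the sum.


Real: 9.9 + 13.1 = 23
Imag: -8.9 - 3.9 = -12.8

23.0000 - 12.8000i


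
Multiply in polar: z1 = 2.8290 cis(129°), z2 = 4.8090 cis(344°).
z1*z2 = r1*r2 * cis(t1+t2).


r = 2.8290 * 4.8090 = 13.6047
theta = 129° + 344° = 473° = 113° (mod 360)

13.6047 cis(113°)


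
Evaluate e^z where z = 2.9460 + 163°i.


e^2.9460 = 19.0297
cos(163°) = -0.956305
sin(163°) = 0.29237
Real = 19.0297*(-0.956305) = -18.1982
Imag = 19.0297*0.29237 = 5.5637

-18.1982 + 5.5637i


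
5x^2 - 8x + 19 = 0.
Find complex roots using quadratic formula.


disc = (-8)^2 - 4*5*19 = 64 - 380 = -316
sqrt(|disc|) = sqrt(316) = 17.7764
Real part = 8/(2*5) = 0.8000
Imag part = 17.7764/(2*5) = 1.7776

0.8000 ± 1.7776i


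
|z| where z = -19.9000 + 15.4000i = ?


|z| = sqrt((-19.9)^2 + 15.4^2) = sqrt(396.01 + 237.16) = sqrt(633.17) = 25.1629

|z| = 25.1629


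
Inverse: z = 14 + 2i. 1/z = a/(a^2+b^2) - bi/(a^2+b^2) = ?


|z|^2 = 196+4 = 200
1/z = (14 - 2i)/200

1/z = 0.0700 - 0.0100i


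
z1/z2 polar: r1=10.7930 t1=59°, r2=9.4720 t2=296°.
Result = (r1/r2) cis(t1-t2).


r = 10.7930 / 9.4720 = 1.1395
theta = 59° - 296° = -237° = 123° (mod 360)

1.1395 cis(123°)


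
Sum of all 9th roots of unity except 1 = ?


With w = e^(2*pi*i/9), all 9 of the 9th roots of unity w^0 = 1, w, ..., w^(8) sum to 0: 1 + w + ... + w^(8) = (1 - w^9)/(1 - w) = 0 since w^9 = 1, w ≠ 1.
Removing the root 1: w + w^2 + ... + w^(8) = 0 - 1 = -1

Sum = -1


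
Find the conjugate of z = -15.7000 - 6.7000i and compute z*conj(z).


z_bar = -15.7000 + 6.7000i
z*z_bar = (-15.7)^2 + (-6.7)^2 = 246.49 + 44.89 = 291.38

z_bar = -15.7000 + 6.7000i, z*z_bar = 291.38


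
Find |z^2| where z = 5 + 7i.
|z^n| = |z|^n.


|z| = sqrt(25+49) = sqrt(74) = 8.6023
|z^2| = |z|^2 = (sqrt(74))^2 = 74

|z^2| = 74


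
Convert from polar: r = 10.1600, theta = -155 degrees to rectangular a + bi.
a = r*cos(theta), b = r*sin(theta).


a = 10.1600*cos(-155°) = 10.1600*(-0.90631) = -9.2081
b = 10.1600*sin(-155°) = 10.1600*(-0.42262) = -4.2938

-9.2081 - 4.2938i


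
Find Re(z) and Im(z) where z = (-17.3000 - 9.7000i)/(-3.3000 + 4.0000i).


Multiply by conjugate: (-17.3000 - 9.7000i)(-3.3000 - 4.0000i) / ((-3.3)^2 + 4^2)
Numerator real = -17.3*(-3.3) - (9.7)*4 = 18.29
Numerator imag = -9.7*(-3.3) - (-17.3)*4 = 101.21
Denominator = 26.89
Re(z) = 18.29/26.89 = 0.6802
Im(z) = 101.21/26.89 = 3.7639

Re(z) = 0.6802, Im(z) = 3.7639


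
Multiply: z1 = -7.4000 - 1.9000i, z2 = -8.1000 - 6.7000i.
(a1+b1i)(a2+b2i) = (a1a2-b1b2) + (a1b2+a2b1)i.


Real = -7.4*(-8.1) - (-1.9)*(-6.7) = 59.94 - 12.73 = 47.21
Imag = -7.4*(-6.7) - (8.1)*(-1.9) = 49.58 + 15.39 = 64.97

47.2100 + 64.9700i


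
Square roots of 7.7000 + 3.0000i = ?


|z| = sqrt(59.29+9) = 8.2638
sqrt((|z|+a)/2) = sqrt((8.2638+7.7)/2) = sqrt(7.9819) = 2.8252
sqrt((|z|-a)/2) = sqrt((8.2638-7.7)/2) = sqrt(0.2819) = 0.5309

±(2.8252 + 0.5309i) i.e. 2.8252 + 0.5309i and -2.8252 - 0.5309i


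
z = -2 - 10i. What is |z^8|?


|z| = sqrt(4+100) = sqrt(104) = 10.1980
|z^8| = |z|^8 = (sqrt(104))^8 = 104^4 = 116985856

|z^8| = 116985856


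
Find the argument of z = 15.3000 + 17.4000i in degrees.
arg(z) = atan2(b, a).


Re = 15.3, Im = 17.4
arg = atan2(17.4, 15.3) = 48.6745 degrees

arg(z) = 48.6745 degrees


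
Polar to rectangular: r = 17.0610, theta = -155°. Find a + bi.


a = 17.0610*cos(-155°) = 17.0610*(-0.906308) = -15.4625
b = 17.0610*sin(-155°) = 17.0610*(-0.42262) = -7.2103

-15.4625 - 7.2103i


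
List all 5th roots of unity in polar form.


The 5th roots of unity are cis(360k/5°) for k=0..4
Angle step = 360/5 = 72°
Primitive root: cis(72°)
Primitive root = 0.3090 + 0.9511i

5 roots at angles: 0°, 72°, 144°, 216°, 288°


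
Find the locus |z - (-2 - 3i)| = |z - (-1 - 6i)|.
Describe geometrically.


Equal distances means the locus is the perpendicular bisector of z1 and z2.
Midpoint = ((-2+(-1))/2, (-3+(-6))/2) = (-1.5000, -4.5000)

Perpendicular bisector through (-1.5000, -4.5000)


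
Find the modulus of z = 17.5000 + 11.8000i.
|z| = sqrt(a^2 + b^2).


|z| = sqrt(17.5^2 + 11.8^2) = sqrt(306.25 + 139.24) = sqrt(445.49) = 21.1066

|z| = 21.1066


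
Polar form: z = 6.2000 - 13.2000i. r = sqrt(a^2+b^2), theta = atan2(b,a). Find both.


r = sqrt(38.44+174.24) = sqrt(212.68) = 14.5836
theta = atan2(-13.2, 6.2) = -64.8407 degrees

r = 14.5836, theta = -64.8407 degrees


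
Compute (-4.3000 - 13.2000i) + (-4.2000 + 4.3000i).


Real: -4.3 - 4.2 = -8.5
Imag: -13.2 + 4.3 = -8.9

-8.5000 - 8.9000i


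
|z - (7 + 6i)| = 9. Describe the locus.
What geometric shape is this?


|z - z0| = r is a circle with center z0 and radius r.
Center = (7, 6), radius = 9

Circle with center (7, 6) and radius 9


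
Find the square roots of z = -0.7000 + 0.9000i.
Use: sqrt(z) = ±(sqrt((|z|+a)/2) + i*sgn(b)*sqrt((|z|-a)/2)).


|z| = sqrt(0.49+0.81) = 1.1402
sqrt((|z|+a)/2) = sqrt((1.1402+(-0.7))/2) = sqrt(0.2201) = 0.4691
sqrt((|z|-a)/2) = sqrt((1.1402-(-0.7))/2) = sqrt(0.9201) = 0.9592

±(0.4691 + 0.9592i) i.e. 0.4691 + 0.9592i and -0.4691 - 0.9592i


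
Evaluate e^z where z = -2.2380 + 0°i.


e^-2.2380 = 0.1067
cos(0°) = 1
sin(0°) = 0
Real = 0.1067*1 = 0.1067
Imag = 0.1067*0 = 0

0.1067 + 0i


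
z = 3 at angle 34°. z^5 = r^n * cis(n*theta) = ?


r^5 = 3^5 = 243
n*theta = 5*34° = 170° = 170° (mod 360)
a = 243*cos(170°) = -239.3083
b = 243*sin(170°) = 42.1965

243 cis(170°) = -239.3083 + 42.1965i


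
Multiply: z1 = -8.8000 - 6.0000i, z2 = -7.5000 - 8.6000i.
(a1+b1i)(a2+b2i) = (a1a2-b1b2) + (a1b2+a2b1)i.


Real = -8.8*(-7.5) - (-6)*(-8.6) = 66 - 51.6 = 14.4
Imag = -8.8*(-8.6) - (7.5)*(-6) = 75.68 + 45 = 120.68

14.4000 + 120.6800i


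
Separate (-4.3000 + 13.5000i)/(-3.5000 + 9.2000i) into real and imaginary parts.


Multiply by conjugate: (-4.3000 + 13.5000i)(-3.5000 - 9.2000i) / ((-3.5)^2 + 9.2^2)
Numerator real = -4.3*(-3.5) + 13.5*9.2 = 139.25
Numerator imag = 13.5*(-3.5) - (-4.3)*9.2 = -7.69
Denominator = 96.89
Re(z) = 139.25/96.89 = 1.4372
Im(z) = -7.69/96.89 = -0.0794

Re(z) = 1.4372, Im(z) = -0.0794


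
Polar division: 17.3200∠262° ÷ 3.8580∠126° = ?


r = 17.3200 / 3.8580 = 4.4894
theta = 262° - 126° = 136° = 136° (mod 360)

4.4894 cis(136°)


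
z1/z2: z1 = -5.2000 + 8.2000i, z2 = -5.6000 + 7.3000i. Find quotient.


Conjugate of z2 = -5.6000 - 7.3000i
Numerator: (-5.2000 + 8.2000i)(-5.6000 - 7.3000i) = 88.9800 - 7.9600i
Denominator: (-5.6)^2 + 7.3^2 = 84.65
Result = (88.9800 - 7.9600i)/84.65

1.0512 - 0.0940i


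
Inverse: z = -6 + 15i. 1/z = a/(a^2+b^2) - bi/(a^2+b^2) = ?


|z|^2 = 36+225 = 261
1/z = (-6 - 15i)/261

1/z = -0.0230 - 0.0575i


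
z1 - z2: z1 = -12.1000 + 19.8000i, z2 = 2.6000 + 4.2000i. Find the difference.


Real: -12.1 - 2.6 = -14.7
Imag: 19.8 - 4.2 = 15.6

-14.7000 + 15.6000i


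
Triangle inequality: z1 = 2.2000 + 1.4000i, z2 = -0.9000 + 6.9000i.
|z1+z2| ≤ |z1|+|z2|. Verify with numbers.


|z1| = sqrt(2.2^2 + 1.4^2) = sqrt(6.8) = 2.6077
|z2| = sqrt((-0.9)^2 + 6.9^2) = sqrt(48.42) = 6.9584
z1+z2 = 1.3000 + 8.3000i
|z1+z2| = sqrt(70.58) = 8.4012
|z1|+|z2| = 2.6077 + 6.9584 = 9.5661

|z1+z2| = 8.4012 ≤ |z1|+|z2| = 9.5661 (verified)


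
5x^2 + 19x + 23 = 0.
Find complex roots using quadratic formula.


disc = 19^2 - 4*5*23 = 361 - 460 = -99
sqrt(|disc|) = sqrt(99) = 9.9499
Real part = -19/(2*5) = -1.9000
Imag part = 9.9499/(2*5) = 0.9950

-1.9000 ± 0.9950i


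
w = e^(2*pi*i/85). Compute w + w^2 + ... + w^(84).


With w = e^(2*pi*i/85), all 85 of the 85th roots of unity w^0 = 1, w, ..., w^(84) sum to 0: 1 + w + ... + w^(84) = (1 - w^85)/(1 - w) = 0 since w^85 = 1, w ≠ 1.
Removing the root 1: w + w^2 + ... + w^(84) = 0 - 1 = -1

Sum = -1


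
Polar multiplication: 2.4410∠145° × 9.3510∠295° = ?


r = 2.4410 * 9.3510 = 22.8258
theta = 145° + 295° = 440° = 80° (mod 360)

22.8258 cis(80°)


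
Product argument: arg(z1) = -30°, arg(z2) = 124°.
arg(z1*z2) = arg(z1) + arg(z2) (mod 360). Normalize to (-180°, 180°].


arg(z1*z2) = -30° + 124° = 94°
Normalized to (-180°, 180°]: 94°

94°


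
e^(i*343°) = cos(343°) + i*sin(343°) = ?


cos(343°) = 0.9563
sin(343°) = -0.2924

e^(i*343°) = 0.9563 - 0.2924i


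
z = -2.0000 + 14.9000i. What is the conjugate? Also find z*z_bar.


z_bar = -2.0000 - 14.9000i
z*z_bar = (-2)^2 + 14.9^2 = 4 + 222.01 = 226.01

z_bar = -2.0000 - 14.9000i, z*z_bar = 226.01


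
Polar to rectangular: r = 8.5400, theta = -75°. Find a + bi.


a = 8.5400*cos(-75°) = 8.5400*0.25882 = 2.2103
b = 8.5400*sin(-75°) = 8.5400*(-0.96593) = -8.2490

2.2103 - 8.2490i


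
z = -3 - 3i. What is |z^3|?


|z| = sqrt(9+9) = sqrt(18) = 4.2426
|z^3| = |z|^3 = (sqrt(18))^3 = 18*sqrt(18)

|z^3| = 18*sqrt(18) ≈ 76.3675


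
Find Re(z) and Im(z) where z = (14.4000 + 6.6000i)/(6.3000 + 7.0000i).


Multiply by conjugate: (14.4000 + 6.6000i)(6.3000 - 7.0000i) / (6.3^2 + 7^2)
Numerator real = 14.4*6.3 + 6.6*7 = 136.92
Numerator imag = 6.6*6.3 - 14.4*7 = -59.22
Denominator = 88.69
Re(z) = 136.92/88.69 = 1.5438
Im(z) = -59.22/88.69 = -0.6677

Re(z) = 1.5438, Im(z) = -0.6677


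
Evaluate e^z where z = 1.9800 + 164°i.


e^1.9800 = 7.24274
cos(164°) = -0.96126
sin(164°) = 0.27564
Real = 7.24274*(-0.96126) = -6.9622
Imag = 7.24274*0.27564 = 1.9964

-6.9622 + 1.9964i


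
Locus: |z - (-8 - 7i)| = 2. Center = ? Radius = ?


|z - z0| = r is a circle with center z0 and radius r.
Center = (-8, -7), radius = 2

Circle with center (-8, -7) and radius 2


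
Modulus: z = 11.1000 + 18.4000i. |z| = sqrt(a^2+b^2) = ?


|z| = sqrt(11.1^2 + 18.4^2) = sqrt(123.21 + 338.56) = sqrt(461.77) = 21.4888

|z| = 21.4888


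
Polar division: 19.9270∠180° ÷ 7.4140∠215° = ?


r = 19.9270 / 7.4140 = 2.6878
theta = 180° - 215° = -35° = 325° (mod 360)

2.6878 cis(325°)


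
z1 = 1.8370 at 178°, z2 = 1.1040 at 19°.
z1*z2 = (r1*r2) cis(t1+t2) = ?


r = 1.8370 * 1.1040 = 2.0280
theta = 178° + 19° = 197° = 197° (mod 360)

2.0280 cis(197°)


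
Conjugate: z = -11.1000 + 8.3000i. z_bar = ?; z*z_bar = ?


z_bar = -11.1000 - 8.3000i
z*z_bar = (-11.1)^2 + 8.3^2 = 123.21 + 68.89 = 192.1

z_bar = -11.1000 - 8.3000i, z*z_bar = 192.1


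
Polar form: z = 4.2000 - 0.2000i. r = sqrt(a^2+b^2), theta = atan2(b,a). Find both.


r = sqrt(17.64+0.04) = sqrt(17.68) = 4.2048
theta = atan2(-0.2, 4.2) = -2.7263 degrees

r = 4.2048, theta = -2.7263 degrees


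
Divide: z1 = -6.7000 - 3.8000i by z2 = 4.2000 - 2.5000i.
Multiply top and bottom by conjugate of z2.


Conjugate of z2 = 4.2000 + 2.5000i
Numerator: (-6.7000 - 3.8000i)(4.2000 + 2.5000i) = -18.6400 - 32.7100i
Denominator: 4.2^2 + (-2.5)^2 = 23.89
Result = (-18.6400 - 32.7100i)/23.89

-0.7802 - 1.3692i


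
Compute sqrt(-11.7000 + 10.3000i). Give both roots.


|z| = sqrt(136.89+106.09) = 15.5878
sqrt((|z|+a)/2) = sqrt((15.5878+(-11.7))/2) = sqrt(1.9439) = 1.3942
sqrt((|z|-a)/2) = sqrt((15.5878-(-11.7))/2) = sqrt(13.6439) = 3.6938

±(1.3942 + 3.6938i) i.e. 1.3942 + 3.6938i and -1.3942 - 3.6938i


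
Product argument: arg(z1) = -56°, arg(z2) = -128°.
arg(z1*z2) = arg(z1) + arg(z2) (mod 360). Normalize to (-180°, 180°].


arg(z1*z2) = -56° - 128° = -184°
Normalized to (-180°, 180°]: 176°

176°


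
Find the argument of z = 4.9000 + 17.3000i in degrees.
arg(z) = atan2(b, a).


Re = 4.9, Im = 17.3
arg = atan2(17.3, 4.9) = 74.1859 degrees

arg(z) = 74.1859 degrees


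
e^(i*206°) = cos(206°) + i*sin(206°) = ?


cos(206°) = -0.8988
sin(206°) = -0.4384

e^(i*206°) = -0.8988 - 0.4384i


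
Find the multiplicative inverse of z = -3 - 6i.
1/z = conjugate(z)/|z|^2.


|z|^2 = 9+36 = 45
1/z = (-3 + 6i)/45

1/z = -0.0667 + 0.1333i


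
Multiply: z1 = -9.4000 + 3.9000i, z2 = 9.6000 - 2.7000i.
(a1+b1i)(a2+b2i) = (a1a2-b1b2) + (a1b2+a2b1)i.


Real = -9.4*9.6 - 3.9*(-2.7) = -90.24 - (-10.53) = -79.71
Imag = -9.4*(-2.7) + 9.6*3.9 = 25.38 + 37.44 = 62.82

-79.7100 + 62.8200i


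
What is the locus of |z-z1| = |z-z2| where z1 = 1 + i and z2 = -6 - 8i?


Equal distances means the locus is the perpendicular bisector of z1 and z2.
Midpoint = ((1+(-6))/2, (1+(-8))/2) = (-2.5000, -3.5000)

Perpendicular bisector through (-2.5000, -3.5000)


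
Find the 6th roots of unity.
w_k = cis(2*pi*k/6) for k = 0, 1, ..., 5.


The 6th roots of unity are cis(360k/6°) for k=0..5
Angle step = 360/6 = 60°
Primitive root: cis(60°)
Primitive root = 0.5000 + 0.8660i

6 roots at angles: 0°, 60°, 120°, 180°, 240°, 300°


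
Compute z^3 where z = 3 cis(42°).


r^3 = 3^3 = 27
n*theta = 3*42° = 126° = 126° (mod 360)
a = 27*cos(126°) = -15.8702
b = 27*sin(126°) = 21.8435

27 cis(126°) = -15.8702 + 21.8435i


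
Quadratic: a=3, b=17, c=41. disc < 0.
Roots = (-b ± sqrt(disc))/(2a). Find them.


disc = 17^2 - 4*3*41 = 289 - 492 = -203
sqrt(|disc|) = sqrt(203) = 14.2478
Real part = -17/(2*3) = -2.8333
Imag part = 14.2478/(2*3) = 2.3746

-2.8333 ± 2.3746i


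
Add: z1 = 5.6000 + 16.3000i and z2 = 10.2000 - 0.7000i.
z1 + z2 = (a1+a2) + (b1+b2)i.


Real: 5.6 + 10.2 = 15.8
Imag: 16.3 - 0.7 = 15.6

15.8000 + 15.6000i


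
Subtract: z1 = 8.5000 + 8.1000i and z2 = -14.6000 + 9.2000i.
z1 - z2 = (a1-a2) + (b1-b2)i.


Real: 8.5 + 14.6 = 23.1
Imag: 8.1 - 9.2 = -1.1

23.1000 - 1.1000i


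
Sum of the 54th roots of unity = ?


The sum of all 54th roots of unity is 0.
Geometric series: (1 - w^54)/(1 - w) = (1-1)/(1-w) = 0 since w^54 = 1, w ≠ 1.
Alternatively: coefficient of z^53 in z^54 - 1 is 0.

0


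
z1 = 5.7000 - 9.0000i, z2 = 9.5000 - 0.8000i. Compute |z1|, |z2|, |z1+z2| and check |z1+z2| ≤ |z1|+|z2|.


|z1| = sqrt(5.7^2 + (-9)^2) = sqrt(113.49) = 10.6532
|z2| = sqrt(9.5^2 + (-0.8)^2) = sqrt(90.89) = 9.5336
z1+z2 = 15.2000 - 9.8000i
|z1+z2| = sqrt(327.08) = 18.0854
|z1|+|z2| = 10.6532 + 9.5336 = 20.1868

|z1+z2| = 18.0854 ≤ |z1|+|z2| = 20.1868 (verified)


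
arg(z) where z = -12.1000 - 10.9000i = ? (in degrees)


Re = -12.1, Im = -10.9
arg = atan2(-10.9, -12.1) = -137.9866 degrees

arg(z) = -137.9866 degrees


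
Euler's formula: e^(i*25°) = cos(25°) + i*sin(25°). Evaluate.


cos(25°) = 0.9063
sin(25°) = 0.4226

e^(i*25°) = 0.9063 + 0.4226i


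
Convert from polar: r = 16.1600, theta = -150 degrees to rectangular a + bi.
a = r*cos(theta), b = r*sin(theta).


a = 16.1600*cos(-150°) = 16.1600*(-0.86603) = -13.9950
b = 16.1600*sin(-150°) = 16.1600*(-0.5) = -8.0800

-13.9950 - 8.0800i


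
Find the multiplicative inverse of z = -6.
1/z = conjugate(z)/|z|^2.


|z|^2 = 36+0 = 36
1/z = (-6 - 0i)/36

1/z = -0.1667 + 0i


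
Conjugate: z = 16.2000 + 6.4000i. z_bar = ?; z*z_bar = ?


z_bar = 16.2000 - 6.4000i
z*z_bar = 16.2^2 + 6.4^2 = 262.44 + 40.96 = 303.4

z_bar = 16.2000 - 6.4000i, z*z_bar = 303.4


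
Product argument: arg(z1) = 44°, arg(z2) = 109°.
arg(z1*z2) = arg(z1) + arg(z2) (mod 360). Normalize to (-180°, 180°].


arg(z1*z2) = 44° + 109° = 153°
Normalized to (-180°, 180°]: 153°

153°


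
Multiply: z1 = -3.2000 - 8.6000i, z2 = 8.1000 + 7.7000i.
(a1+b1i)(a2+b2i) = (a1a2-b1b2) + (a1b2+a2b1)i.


Real = -3.2*8.1 - (-8.6)*7.7 = -25.92 - (-66.22) = 40.3
Imag = -3.2*7.7 + 8.1*(-8.6) = -24.64 - (69.66) = -94.3

40.3000 - 94.3000i


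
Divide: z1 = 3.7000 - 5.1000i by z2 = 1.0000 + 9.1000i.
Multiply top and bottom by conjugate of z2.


Conjugate of z2 = 1.0000 - 9.1000i
Numerator: (3.7000 - 5.1000i)(1.0000 - 9.1000i) = -42.7100 - 38.7700i
Denominator: 1^2 + 9.1^2 = 83.81
Result = (-42.7100 - 38.7700i)/83.81

-0.5096 - 0.4626i


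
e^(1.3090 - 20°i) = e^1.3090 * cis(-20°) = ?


e^1.3090 = 3.7025
cos(-20°) = 0.9397
sin(-20°) = -0.342
Real = 3.7025*0.9397 = 3.4792
Imag = 3.7025*(-0.342) = -1.2663

3.4792 - 1.2663i


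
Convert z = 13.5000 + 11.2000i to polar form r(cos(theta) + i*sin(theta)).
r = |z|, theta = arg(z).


r = sqrt(182.25+125.44) = sqrt(307.69) = 17.5411
theta = atan2(11.2, 13.5) = 39.6801 degrees

r = 17.5411, theta = 39.6801 degrees


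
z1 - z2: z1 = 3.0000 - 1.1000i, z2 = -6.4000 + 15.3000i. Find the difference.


Real: 3 + 6.4 = 9.4
Imag: -1.1 - 15.3 = -16.4

9.4000 - 16.4000i


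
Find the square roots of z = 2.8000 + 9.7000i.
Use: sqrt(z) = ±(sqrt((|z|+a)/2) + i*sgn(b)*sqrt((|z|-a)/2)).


|z| = sqrt(7.84+94.09) = 10.0960
sqrt((|z|+a)/2) = sqrt((10.0960+2.8)/2) = sqrt(6.4480) = 2.5393
sqrt((|z|-a)/2) = sqrt((10.0960-2.8)/2) = sqrt(3.6480) = 1.9100

±(2.5393 + 1.9100i) i.e. 2.5393 + 1.9100i and -2.5393 - 1.9100i


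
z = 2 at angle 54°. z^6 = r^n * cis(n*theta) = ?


r^6 = 2^6 = 64
n*theta = 6*54° = 324° = 324° (mod 360)
a = 64*cos(324°) = 51.7771
b = 64*sin(324°) = -37.6183

64 cis(324°) = 51.7771 - 37.6183i


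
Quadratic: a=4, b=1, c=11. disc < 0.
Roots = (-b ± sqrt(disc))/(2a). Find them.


disc = 1^2 - 4*4*11 = 1 - 176 = -175
sqrt(|disc|) = sqrt(175) = 13.2288
Real part = -1/(2*4) = -0.1250
Imag part = 13.2288/(2*4) = 1.6536

-0.1250 ± 1.6536i
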